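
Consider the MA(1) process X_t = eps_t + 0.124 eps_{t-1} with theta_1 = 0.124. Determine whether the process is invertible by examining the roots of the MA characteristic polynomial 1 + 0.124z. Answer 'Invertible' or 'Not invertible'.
\text{Invertible}

The MA(q) characteristic polynomial is P(z) = 1 + 0.124z.
Invertibility requires all roots to lie outside the unit circle, i.e. |z| > 1 for every root.
This is linear in z: 1 + (0.124) z = 0  =>  z = -1/(0.124) = -8.064516,  |z| = 8.064516.
Moduli of all roots: 8.0645.
All moduli strictly greater than 1? Yes.
Verdict: Invertible.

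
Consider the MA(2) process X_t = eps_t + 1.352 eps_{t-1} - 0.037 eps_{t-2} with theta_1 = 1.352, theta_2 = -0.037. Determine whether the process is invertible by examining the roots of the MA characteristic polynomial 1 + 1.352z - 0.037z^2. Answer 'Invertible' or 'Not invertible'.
\text{Not invertible}

The MA(q) characteristic polynomial is P(z) = 1 + 1.352z - 0.037z^2.
Invertibility requires all roots to lie outside the unit circle, i.e. |z| > 1 for every root.
Set 1 + (1.352) z + (-0.037) z^2 = 0, i.e. a z^2 + b z + c = 0 with a = -0.037, b = 1.352, c = 1.
Discriminant D = b^2 - 4ac = (1.352)^2 - 4*(-0.037)*1 = 1.827904 - (-0.148) = 1.975904.
D >= 0, so the roots are real: z = (-b +/- sqrt(D)) / (2a) = (-1.352 +/- 1.405669) / (-0.074).
  z_1 = (-1.352 + 1.405669) / (-0.074) = -0.7253,   |z_1| = 0.7253.
  z_2 = (-1.352 - 1.405669) / (-0.074) = 37.2658,   |z_2| = 37.2658.
Moduli of all roots: 0.7253, 37.2658.
All moduli strictly greater than 1? No.
Verdict: Not invertible.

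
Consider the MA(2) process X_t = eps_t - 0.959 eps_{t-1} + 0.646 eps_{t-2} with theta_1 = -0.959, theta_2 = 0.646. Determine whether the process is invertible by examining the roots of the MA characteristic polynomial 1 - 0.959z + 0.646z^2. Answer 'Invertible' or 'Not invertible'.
\text{Invertible}

The MA(q) characteristic polynomial is P(z) = 1 - 0.959z + 0.646z^2.
Invertibility requires all roots to lie outside the unit circle, i.e. |z| > 1 for every root.
Set 1 + (-0.959) z + (0.646) z^2 = 0, i.e. a z^2 + b z + c = 0 with a = 0.646, b = -0.959, c = 1.
Discriminant D = b^2 - 4ac = (-0.959)^2 - 4*(0.646)*1 = 0.919681 - (2.584) = -1.664319.
D < 0, so the roots are the complex-conjugate pair z = (-b +/- i sqrt(-D)) / (2a) = 0.7423 +/- 0.9985i.
For a conjugate pair |z|^2 = z * conj(z) = (product of roots) = c/a = 1/(0.646) = 1.547988, so |z| = sqrt(1.547988) = 1.2442 for both roots.
Moduli of all roots: 1.2442, 1.2442.
All moduli strictly greater than 1? Yes.
Verdict: Invertible.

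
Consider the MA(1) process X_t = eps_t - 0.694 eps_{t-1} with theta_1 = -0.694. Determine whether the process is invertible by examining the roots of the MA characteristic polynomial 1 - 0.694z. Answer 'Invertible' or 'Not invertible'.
\text{Invertible}

The MA(q) characteristic polynomial is P(z) = 1 - 0.694z.
Invertibility requires all roots to lie outside the unit circle, i.e. |z| > 1 for every root.
This is linear in z: 1 + (-0.694) z = 0  =>  z = -1/(-0.694) = 1.440922,  |z| = 1.440922.
Moduli of all roots: 1.4409.
All moduli strictly greater than 1? Yes.
Verdict: Invertible.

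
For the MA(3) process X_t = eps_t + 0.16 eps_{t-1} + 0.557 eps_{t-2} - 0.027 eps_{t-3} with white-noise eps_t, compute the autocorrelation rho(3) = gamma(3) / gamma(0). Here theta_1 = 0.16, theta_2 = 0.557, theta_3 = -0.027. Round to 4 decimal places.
\rho(3) = -0.0202

For an MA(q) process with theta_0 = 1, the autocovariance is
  gamma(k) = sigma^2 * sum_{i=0..q-k} theta_i * theta_{i+k},
and rho(k) = gamma(k) / gamma(0). Sigma^2 cancels.
  numerator   = (1)*(-0.027) = -0.027.
  denominator = (1)^2 + (0.16)^2 + (0.557)^2 + (-0.027)^2 = 1.336578.
  rho(3) = -0.027 / 1.336578 = -0.0202.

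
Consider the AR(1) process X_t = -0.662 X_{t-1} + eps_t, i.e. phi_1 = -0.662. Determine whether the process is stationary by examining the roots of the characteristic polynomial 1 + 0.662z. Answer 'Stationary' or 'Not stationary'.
\text{Stationary}

The AR(p) characteristic polynomial is P(z) = 1 + 0.662z.
Stationarity requires all roots to lie outside the unit circle, i.e. |z| > 1 for every root.
This is linear in z: 1 + (0.662) z = 0  =>  z = -1/(0.662) = -1.510574,  |z| = 1.510574.
Moduli of all roots: 1.5106.
All moduli strictly greater than 1? Yes.
Verdict: Stationary.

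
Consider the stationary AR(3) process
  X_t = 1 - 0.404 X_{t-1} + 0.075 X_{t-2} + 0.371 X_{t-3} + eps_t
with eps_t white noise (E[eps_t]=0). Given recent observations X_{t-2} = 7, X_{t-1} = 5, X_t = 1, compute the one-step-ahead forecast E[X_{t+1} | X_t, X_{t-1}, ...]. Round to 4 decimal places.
E[X_{t+1} \mid \mathcal F_t] = 3.5680

For an AR(p) model X_t = c + sum_i phi_i X_{t-i} + eps_t, the
one-step-ahead conditional mean is
  E[X_{t+1} | X_t, ...] = c + sum_i phi_i X_{t+1-i}.
Substitute known values:
  E[X_{t+1} | ...] = 1 + (-0.404) * (1) + (0.075) * (5) + (0.371) * (7)
                   = 3.5680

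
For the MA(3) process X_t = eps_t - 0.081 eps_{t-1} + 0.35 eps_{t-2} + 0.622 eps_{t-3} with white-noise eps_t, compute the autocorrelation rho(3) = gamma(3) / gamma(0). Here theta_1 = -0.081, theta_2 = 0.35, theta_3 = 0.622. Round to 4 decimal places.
\rho(3) = 0.4103

For an MA(q) process with theta_0 = 1, the autocovariance is
  gamma(k) = sigma^2 * sum_{i=0..q-k} theta_i * theta_{i+k},
and rho(k) = gamma(k) / gamma(0). Sigma^2 cancels.
  numerator   = (1)*(0.622) = 0.622.
  denominator = (1)^2 + (-0.081)^2 + (0.35)^2 + (0.622)^2 = 1.515945.
  rho(3) = 0.622 / 1.515945 = 0.4103.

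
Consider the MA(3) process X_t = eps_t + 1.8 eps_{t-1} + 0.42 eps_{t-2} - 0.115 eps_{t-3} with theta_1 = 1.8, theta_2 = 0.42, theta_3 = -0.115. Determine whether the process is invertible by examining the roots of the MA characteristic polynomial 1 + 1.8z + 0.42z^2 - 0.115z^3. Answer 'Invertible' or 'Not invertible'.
\text{Not invertible}

The MA(q) characteristic polynomial is P(z) = 1 + 1.8z + 0.42z^2 - 0.115z^3.
Invertibility requires all roots to lie outside the unit circle, i.e. |z| > 1 for every root.
Degree 3: look for a simple real root z0 first, then factor out (1 - z/z0) and solve the remaining quadratic.
Testing z0 = -2: P(-2) = 1 + (1.8)(-2) + (0.42)(-2)^2 + (-0.115)(-2)^3
  = 1 + (-3.6) + (1.68) + (0.92) = 0.  So z_0 = -2 is a root, |z_0| = 2.
Divide out the factor (1 + 0.5 z) = (1 - z/z0) (since 1/z0 = -0.5):
  P(z) = (1 + 0.5 z)(1 + (1.3) z + (-0.23) z^2)
  [check: z-coef 1.3 - (-0.5) = 1.8; z^2-coef -0.23 - (-0.5)(1.3) = 0.42; z^3-coef -(-0.5)(-0.23) = -0.115.]
Remaining roots from the quadratic factor 1 + (1.3) z + (-0.23) z^2:
  Set 1 + (1.3) z + (-0.23) z^2 = 0, i.e. a z^2 + b z + c = 0 with a = -0.23, b = 1.3, c = 1.
  Discriminant D = b^2 - 4ac = (1.3)^2 - 4*(-0.23)*1 = 1.69 - (-0.92) = 2.61.
  D >= 0, so the roots are real: z = (-b +/- sqrt(D)) / (2a) = (-1.3 +/- 1.615549) / (-0.46).
    z_1 = (-1.3 + 1.615549) / (-0.46) = -0.686,   |z_1| = 0.686.
    z_2 = (-1.3 - 1.615549) / (-0.46) = 6.3382,   |z_2| = 6.3382.
Moduli of all roots: 2.0000, 0.6860, 6.3382.
All moduli strictly greater than 1? No.
Verdict: Not invertible.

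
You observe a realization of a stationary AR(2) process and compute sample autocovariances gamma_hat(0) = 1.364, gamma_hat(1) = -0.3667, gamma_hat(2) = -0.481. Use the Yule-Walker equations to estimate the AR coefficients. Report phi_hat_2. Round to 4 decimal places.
\hat\phi_{2} = -0.4580

The Yule-Walker equations for an AR(p) process read, in matrix form,
  Gamma_p phi = r_p,   with   (Gamma_p)_{ij} = gamma(|i - j|),
                       (r_p)_i = gamma(i),   i,j = 1..p.
Substitute the sample gammas (Toeplitz matrix and right-hand side of size 2):
  Gamma_p = [[1.364, -0.3667], [-0.3667, 1.364]]
  r_p     = [-0.3667, -0.481]
Written out:
  1.364 phi_1 - 0.3667 phi_2 = -0.3667
  -0.3667 phi_1 + 1.364 phi_2 = -0.481
Solve by Cramer's rule:
  det = gamma(0)^2 - gamma(1)^2 = (1.364)^2 - (-0.3667)^2 = 1.860496 - 0.13446889 = 1.72602711
  phi_hat_1 = [gamma(1) gamma(0) - gamma(1) gamma(2)] / det = [(-0.3667)(1.364) - (-0.3667)(-0.481)] / 1.72602711 = -0.6765615 / 1.72602711 = -0.392
  phi_hat_2 = [gamma(0) gamma(2) - gamma(1)^2] / det = [(1.364)(-0.481) - (-0.3667)^2] / 1.72602711 = -0.79055289 / 1.72602711 = -0.458
So phi_hat = [-0.3920, -0.4580].
Therefore phi_hat_2 = -0.4580.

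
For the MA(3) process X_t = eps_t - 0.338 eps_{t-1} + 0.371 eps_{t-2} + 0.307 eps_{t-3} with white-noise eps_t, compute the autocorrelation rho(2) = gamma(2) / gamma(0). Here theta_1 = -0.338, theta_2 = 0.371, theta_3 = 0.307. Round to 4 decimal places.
\rho(2) = 0.1985

For an MA(q) process with theta_0 = 1, the autocovariance is
  gamma(k) = sigma^2 * sum_{i=0..q-k} theta_i * theta_{i+k},
and rho(k) = gamma(k) / gamma(0). Sigma^2 cancels.
  numerator   = (1)*(0.371) + (-0.338)*(0.307) = 0.267234.
  denominator = (1)^2 + (-0.338)^2 + (0.371)^2 + (0.307)^2 = 1.346134.
  rho(2) = 0.267234 / 1.346134 = 0.1985.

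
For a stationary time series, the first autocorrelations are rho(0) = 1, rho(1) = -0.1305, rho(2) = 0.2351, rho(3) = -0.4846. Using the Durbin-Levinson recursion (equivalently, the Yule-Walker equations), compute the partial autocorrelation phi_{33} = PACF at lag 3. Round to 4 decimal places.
\phi_{33} = -0.4620

The PACF at lag k is phi_{kk}, the last component of the solution
to the Yule-Walker system G_k phi = r_k where
  (G_k)_{ij} = rho(|i - j|), (r_k)_i = rho(i), i,j = 1..k.
Equivalently, Durbin-Levinson gives phi_{kk} iteratively:
  phi_{11} = rho(1)
  phi_{kk} = [rho(k) - sum_{j=1..k-1} phi_{k-1,j} rho(k-j)]
            / [1 - sum_{j=1..k-1} phi_{k-1,j} rho(j)],
  phi_{k,j} = phi_{k-1,j} - phi_{kk} phi_{k-1,k-j},  j = 1..k-1.
Step k = 1:
  phi_11 = rho(1) = -0.1305.
Step k = 2:
  phi_22 = [rho(2) - phi_11 rho(1)] / [1 - phi_11 rho(1)] = [0.2351 - (-0.1305)(-0.1305)] / [1 - (-0.1305)(-0.1305)]
         = 0.21806975 / 0.98296975 = 0.221848.
  Update: phi_21 = phi_11 - phi_22 phi_11 = -0.1305 - (0.221848)(-0.1305) = -0.101549.
Step k = 3:
  phi_33 = [rho(3) - phi_21 rho(2) - phi_22 rho(1)] / [1 - phi_21 rho(1) - phi_22 rho(2)]
    numerator   = -0.4846 - (-0.101549)(0.2351) - (0.221848)(-0.1305) = -0.43177472
    denominator = 1 - (-0.101549)(-0.1305) - (0.221848)(0.2351) = 0.93459144
  phi_33 = -0.43177472 / 0.93459144 = -0.462.
Therefore phi_{33} = -0.4620.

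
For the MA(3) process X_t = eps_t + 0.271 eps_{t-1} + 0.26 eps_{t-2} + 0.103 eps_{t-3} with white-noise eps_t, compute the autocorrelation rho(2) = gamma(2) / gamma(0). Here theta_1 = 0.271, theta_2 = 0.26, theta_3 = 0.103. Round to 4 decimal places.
\rho(2) = 0.2500

For an MA(q) process with theta_0 = 1, the autocovariance is
  gamma(k) = sigma^2 * sum_{i=0..q-k} theta_i * theta_{i+k},
and rho(k) = gamma(k) / gamma(0). Sigma^2 cancels.
  numerator   = (1)*(0.26) + (0.271)*(0.103) = 0.287913.
  denominator = (1)^2 + (0.271)^2 + (0.26)^2 + (0.103)^2 = 1.15165.
  rho(2) = 0.287913 / 1.15165 = 0.2500.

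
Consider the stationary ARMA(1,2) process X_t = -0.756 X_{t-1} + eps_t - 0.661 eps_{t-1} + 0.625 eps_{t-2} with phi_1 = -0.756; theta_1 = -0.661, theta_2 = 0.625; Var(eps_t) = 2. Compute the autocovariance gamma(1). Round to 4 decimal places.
\gamma(1) = -17.7947

Multiply the model equation by X_{t-k} and take expectations. With theta_0 = psi_0 = 1 and psi_j the MA(infinity) weights, this gives
  gamma(k) - sum_i phi_i gamma(k-i) = c_k,
  c_k = sigma^2 * sum_{j=k..q} theta_j psi_{j-k}   (c_k = 0 for k > q),
using gamma(-m) = gamma(m).
psi-weights needed (psi_j = theta_j + sum_i phi_i psi_{j-i}):
  psi_1 = theta_1 + phi_1 = -0.661 + (-0.756) = -1.417
  psi_2 = theta_2 + phi_1 psi_1 = 0.625 + (-0.756)(-1.417) = 1.696252
Right-hand sides:
  c_0 = sigma^2 (1 + theta_1 psi_1 + theta_2 psi_2) = 2 * (1 + (-0.661)(-1.417) + (0.625)(1.696252)) = 2 * 2.996795 = 5.993589
  c_1 = sigma^2 (theta_1 + theta_2 psi_1) = 2 * (-0.661 + (0.625)(-1.417)) = -3.09325
  c_2 = sigma^2 theta_2 = 2 * (0.625) = 1.25
Equations for k = 0 and k = 1 (AR order 1):
  gamma(0) = phi_1 gamma(1) + c_0
  gamma(1) = phi_1 gamma(0) + c_1
Substituting the second into the first: gamma(0) (1 - phi_1^2) = c_0 + phi_1 c_1, so
  gamma(0) = (c_0 + phi_1 c_1) / (1 - phi_1^2) = (5.993589 + (-0.756)(-3.09325)) / (1 - (-0.756)^2) = 8.332086 / 0.428464 = 19.446409.
  gamma(1) = phi_1 gamma(0) + c_1 = (-0.756)(19.446409) + (-3.09325) = -17.794735.
Therefore gamma(1) = -17.7947 (to 4 decimal places).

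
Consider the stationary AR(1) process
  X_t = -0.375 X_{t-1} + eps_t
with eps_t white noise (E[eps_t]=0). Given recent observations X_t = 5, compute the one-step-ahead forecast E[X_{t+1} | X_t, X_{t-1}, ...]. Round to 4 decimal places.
E[X_{t+1} \mid \mathcal F_t] = -1.8750

For an AR(p) model X_t = c + sum_i phi_i X_{t-i} + eps_t, the
one-step-ahead conditional mean is
  E[X_{t+1} | X_t, ...] = c + sum_i phi_i X_{t+1-i}.
Substitute known values:
  E[X_{t+1} | ...] = (-0.375) * (5)
                   = -1.8750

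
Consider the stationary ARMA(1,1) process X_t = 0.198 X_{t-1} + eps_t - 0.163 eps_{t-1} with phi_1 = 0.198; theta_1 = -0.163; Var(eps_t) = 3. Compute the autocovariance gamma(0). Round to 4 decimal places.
\gamma(0) = 3.0038

Multiply the model equation by X_{t-k} and take expectations. With theta_0 = psi_0 = 1 and psi_j the MA(infinity) weights, this gives
  gamma(k) - sum_i phi_i gamma(k-i) = c_k,
  c_k = sigma^2 * sum_{j=k..q} theta_j psi_{j-k}   (c_k = 0 for k > q),
using gamma(-m) = gamma(m).
psi-weights needed (psi_j = theta_j + sum_i phi_i psi_{j-i}):
  psi_1 = theta_1 + phi_1 = -0.163 + (0.198) = 0.035
Right-hand sides:
  c_0 = sigma^2 (1 + theta_1 psi_1) = 3 * (1 + (-0.163)(0.035)) = 3 * 0.994295 = 2.982885
  c_1 = sigma^2 theta_1 = 3 * (-0.163) = -0.489
  c_2 = 0
Equations for k = 0 and k = 1 (AR order 1):
  gamma(0) = phi_1 gamma(1) + c_0
  gamma(1) = phi_1 gamma(0) + c_1
Substituting the second into the first: gamma(0) (1 - phi_1^2) = c_0 + phi_1 c_1, so
  gamma(0) = (c_0 + phi_1 c_1) / (1 - phi_1^2) = (2.982885 + (0.198)(-0.489)) / (1 - (0.198)^2) = 2.886063 / 0.960796 = 3.003825.
Therefore gamma(0) = 3.0038 (to 4 decimal places).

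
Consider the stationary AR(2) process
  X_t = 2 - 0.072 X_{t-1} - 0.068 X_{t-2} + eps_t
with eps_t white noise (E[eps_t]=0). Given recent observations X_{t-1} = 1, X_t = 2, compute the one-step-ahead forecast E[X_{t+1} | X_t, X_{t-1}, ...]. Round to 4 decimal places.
E[X_{t+1} \mid \mathcal F_t] = 1.7880

For an AR(p) model X_t = c + sum_i phi_i X_{t-i} + eps_t, the
one-step-ahead conditional mean is
  E[X_{t+1} | X_t, ...] = c + sum_i phi_i X_{t+1-i}.
Substitute known values:
  E[X_{t+1} | ...] = 2 + (-0.072) * (2) + (-0.068) * (1)
                   = 1.7880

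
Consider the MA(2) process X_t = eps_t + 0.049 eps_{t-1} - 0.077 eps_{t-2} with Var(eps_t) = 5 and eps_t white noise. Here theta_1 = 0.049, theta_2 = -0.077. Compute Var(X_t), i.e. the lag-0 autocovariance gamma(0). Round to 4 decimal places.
\gamma(0) = 5.0417

For an MA(q) process X_t = eps_t + sum_i theta_i eps_{t-i} with
Var(eps_t) = sigma^2, the variance is
  gamma(0) = sigma^2 * (1 + sum_i theta_i^2).
  sum_i theta_i^2 = (0.049)^2 + (-0.077)^2 = 0.002401 + 0.005929 = 0.00833.
  gamma(0) = 5 * (1 + 0.00833) = 5 * 1.00833 = 5.04165, which rounds to 5.0417.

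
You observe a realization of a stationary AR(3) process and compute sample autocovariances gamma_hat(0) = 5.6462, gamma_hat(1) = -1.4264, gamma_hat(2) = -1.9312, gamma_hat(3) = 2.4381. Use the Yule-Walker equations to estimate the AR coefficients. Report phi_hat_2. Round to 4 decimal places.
\hat\phi_{2} = -0.3390

The Yule-Walker equations for an AR(p) process read, in matrix form,
  Gamma_p phi = r_p,   with   (Gamma_p)_{ij} = gamma(|i - j|),
                       (r_p)_i = gamma(i),   i,j = 1..p.
Substitute the sample gammas (Toeplitz matrix and right-hand side of size 3):
  Gamma_p = [[5.6462, -1.4264, -1.9312], [-1.4264, 5.6462, -1.4264], [-1.9312, -1.4264, 5.6462]]
  r_p     = [-1.4264, -1.9312, 2.4381]
Written out (R1..R3):
  (R1) 5.6462 phi_1 - 1.4264 phi_2 - 1.9312 phi_3 = -1.4264
  (R2) -1.4264 phi_1 + 5.6462 phi_2 - 1.4264 phi_3 = -1.9312
  (R3) -1.9312 phi_1 - 1.4264 phi_2 + 5.6462 phi_3 = 2.4381
Gaussian elimination:
  R2 <- R2 - (-1.4264/5.6462) R1 = R2 - (-0.25263) R1:  5.285848 phi_2 - 1.914279 phi_3 = -2.291552
  R3 <- R3 - (-1.9312/5.6462) R1 = R3 - (-0.342035) R1:  -1.914279 phi_2 + 4.985661 phi_3 = 1.950221
  R3 <- R3 - (-1.914279/5.285848) R2 = R3 - (-0.362152) R2:  4.292402 phi_3 = 1.120331
Back-substitution:
  phi_hat_3 = 1.120331 / 4.292402 = 0.261003
  phi_hat_2 = (-2.291552 - (-1.914279)(0.261003)) / 5.285848 = -0.339003
  phi_hat_1 = (-1.4264 - (-1.4264)(-0.339003) - (-1.9312)(0.261003)) / 5.6462 = -0.249
So phi_hat = [-0.2490, -0.3390, 0.2610].
Therefore phi_hat_2 = -0.3390.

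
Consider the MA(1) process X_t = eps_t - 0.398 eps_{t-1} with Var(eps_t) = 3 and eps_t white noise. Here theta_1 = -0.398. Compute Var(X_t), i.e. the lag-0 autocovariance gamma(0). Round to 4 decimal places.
\gamma(0) = 3.4752

For an MA(q) process X_t = eps_t + sum_i theta_i eps_{t-i} with
Var(eps_t) = sigma^2, the variance is
  gamma(0) = sigma^2 * (1 + sum_i theta_i^2).
  sum_i theta_i^2 = (-0.398)^2 = 0.158404.
  gamma(0) = 3 * (1 + 0.158404) = 3 * 1.158404 = 3.475212, which rounds to 3.4752.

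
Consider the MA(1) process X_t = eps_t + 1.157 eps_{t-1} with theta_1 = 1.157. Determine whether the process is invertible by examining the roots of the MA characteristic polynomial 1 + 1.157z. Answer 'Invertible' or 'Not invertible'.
\text{Not invertible}

The MA(q) characteristic polynomial is P(z) = 1 + 1.157z.
Invertibility requires all roots to lie outside the unit circle, i.e. |z| > 1 for every root.
This is linear in z: 1 + (1.157) z = 0  =>  z = -1/(1.157) = -0.864304,  |z| = 0.864304.
Moduli of all roots: 0.8643.
All moduli strictly greater than 1? No.
Verdict: Not invertible.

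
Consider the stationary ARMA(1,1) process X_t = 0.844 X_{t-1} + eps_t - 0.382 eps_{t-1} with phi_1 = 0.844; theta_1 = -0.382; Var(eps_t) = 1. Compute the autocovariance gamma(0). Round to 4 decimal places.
\gamma(0) = 1.7420

Multiply the model equation by X_{t-k} and take expectations. With theta_0 = psi_0 = 1 and psi_j the MA(infinity) weights, this gives
  gamma(k) - sum_i phi_i gamma(k-i) = c_k,
  c_k = sigma^2 * sum_{j=k..q} theta_j psi_{j-k}   (c_k = 0 for k > q),
using gamma(-m) = gamma(m).
psi-weights needed (psi_j = theta_j + sum_i phi_i psi_{j-i}):
  psi_1 = theta_1 + phi_1 = -0.382 + (0.844) = 0.462
Right-hand sides:
  c_0 = sigma^2 (1 + theta_1 psi_1) = 1 * (1 + (-0.382)(0.462)) = 1 * 0.823516 = 0.823516
  c_1 = sigma^2 theta_1 = 1 * (-0.382) = -0.382
  c_2 = 0
Equations for k = 0 and k = 1 (AR order 1):
  gamma(0) = phi_1 gamma(1) + c_0
  gamma(1) = phi_1 gamma(0) + c_1
Substituting the second into the first: gamma(0) (1 - phi_1^2) = c_0 + phi_1 c_1, so
  gamma(0) = (c_0 + phi_1 c_1) / (1 - phi_1^2) = (0.823516 + (0.844)(-0.382)) / (1 - (0.844)^2) = 0.501108 / 0.287664 = 1.741991.
Therefore gamma(0) = 1.7420 (to 4 decimal places).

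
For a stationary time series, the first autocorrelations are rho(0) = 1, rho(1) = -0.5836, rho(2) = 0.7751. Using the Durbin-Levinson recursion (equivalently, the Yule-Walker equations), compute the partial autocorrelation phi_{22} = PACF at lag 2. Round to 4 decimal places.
\phi_{22} = 0.6589

The PACF at lag k is phi_{kk}, the last component of the solution
to the Yule-Walker system G_k phi = r_k where
  (G_k)_{ij} = rho(|i - j|), (r_k)_i = rho(i), i,j = 1..k.
Equivalently, Durbin-Levinson gives phi_{kk} iteratively:
  phi_{11} = rho(1)
  phi_{kk} = [rho(k) - sum_{j=1..k-1} phi_{k-1,j} rho(k-j)]
            / [1 - sum_{j=1..k-1} phi_{k-1,j} rho(j)],
  phi_{k,j} = phi_{k-1,j} - phi_{kk} phi_{k-1,k-j},  j = 1..k-1.
Step k = 1:
  phi_11 = rho(1) = -0.5836.
Step k = 2:
  phi_22 = [rho(2) - phi_11 rho(1)] / [1 - phi_11 rho(1)] = [0.7751 - (-0.5836)(-0.5836)] / [1 - (-0.5836)(-0.5836)]
         = 0.43451104 / 0.65941104 = 0.6589.
Therefore phi_{22} = 0.6589.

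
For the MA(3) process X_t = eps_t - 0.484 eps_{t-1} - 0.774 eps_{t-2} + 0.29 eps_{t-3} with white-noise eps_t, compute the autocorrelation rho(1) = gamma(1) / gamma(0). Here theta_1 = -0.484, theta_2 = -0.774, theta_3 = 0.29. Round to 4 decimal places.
\rho(1) = -0.1741

For an MA(q) process with theta_0 = 1, the autocovariance is
  gamma(k) = sigma^2 * sum_{i=0..q-k} theta_i * theta_{i+k},
and rho(k) = gamma(k) / gamma(0). Sigma^2 cancels.
  numerator   = (1)*(-0.484) + (-0.484)*(-0.774) + (-0.774)*(0.29) = -0.333844.
  denominator = (1)^2 + (-0.484)^2 + (-0.774)^2 + (0.29)^2 = 1.917432.
  rho(1) = -0.333844 / 1.917432 = -0.1741.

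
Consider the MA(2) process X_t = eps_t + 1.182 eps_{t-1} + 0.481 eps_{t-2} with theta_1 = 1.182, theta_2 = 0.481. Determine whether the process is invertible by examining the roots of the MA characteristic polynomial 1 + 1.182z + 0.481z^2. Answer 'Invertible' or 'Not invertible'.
\text{Invertible}

The MA(q) characteristic polynomial is P(z) = 1 + 1.182z + 0.481z^2.
Invertibility requires all roots to lie outside the unit circle, i.e. |z| > 1 for every root.
Set 1 + (1.182) z + (0.481) z^2 = 0, i.e. a z^2 + b z + c = 0 with a = 0.481, b = 1.182, c = 1.
Discriminant D = b^2 - 4ac = (1.182)^2 - 4*(0.481)*1 = 1.397124 - (1.924) = -0.526876.
D < 0, so the roots are the complex-conjugate pair z = (-b +/- i sqrt(-D)) / (2a) = -1.2287 +/- 0.7545i.
For a conjugate pair |z|^2 = z * conj(z) = (product of roots) = c/a = 1/(0.481) = 2.079002, so |z| = sqrt(2.079002) = 1.4419 for both roots.
Moduli of all roots: 1.4419, 1.4419.
All moduli strictly greater than 1? Yes.
Verdict: Invertible.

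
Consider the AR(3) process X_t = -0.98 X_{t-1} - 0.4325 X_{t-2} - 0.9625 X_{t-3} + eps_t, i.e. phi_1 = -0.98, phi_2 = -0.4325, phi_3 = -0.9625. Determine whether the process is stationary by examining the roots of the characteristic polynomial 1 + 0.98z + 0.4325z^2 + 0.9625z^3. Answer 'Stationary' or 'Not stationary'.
\text{Not stationary}

The AR(p) characteristic polynomial is P(z) = 1 + 0.98z + 0.4325z^2 + 0.9625z^3.
Stationarity requires all roots to lie outside the unit circle, i.e. |z| > 1 for every root.
Degree 3: look for a simple real root z0 first, then factor out (1 - z/z0) and solve the remaining quadratic.
Testing z0 = -0.8: P(-0.8) = 1 + (0.98)(-0.8) + (0.4325)(-0.8)^2 + (0.9625)(-0.8)^3
  = 1 + (-0.784) + (0.2768) + (-0.4928) = 0.  So z_0 = -0.8 is a root, |z_0| = 0.8.
Divide out the factor (1 + 1.25 z) = (1 - z/z0) (since 1/z0 = -1.25):
  P(z) = (1 + 1.25 z)(1 + (-0.27) z + (0.77) z^2)
  [check: z-coef -0.27 - (-1.25) = 0.98; z^2-coef 0.77 - (-1.25)(-0.27) = 0.4325; z^3-coef -(-1.25)(0.77) = 0.9625.]
Remaining roots from the quadratic factor 1 + (-0.27) z + (0.77) z^2:
  Set 1 + (-0.27) z + (0.77) z^2 = 0, i.e. a z^2 + b z + c = 0 with a = 0.77, b = -0.27, c = 1.
  Discriminant D = b^2 - 4ac = (-0.27)^2 - 4*(0.77)*1 = 0.0729 - (3.08) = -3.0071.
  D < 0, so the roots are the complex-conjugate pair z = (-b +/- i sqrt(-D)) / (2a) = 0.1753 +/- 1.126i.
  For a conjugate pair |z|^2 = z * conj(z) = (product of roots) = c/a = 1/(0.77) = 1.298701, so |z| = sqrt(1.298701) = 1.1396 for both roots.
Moduli of all roots: 0.8000, 1.1396, 1.1396.
All moduli strictly greater than 1? No.
Verdict: Not stationary.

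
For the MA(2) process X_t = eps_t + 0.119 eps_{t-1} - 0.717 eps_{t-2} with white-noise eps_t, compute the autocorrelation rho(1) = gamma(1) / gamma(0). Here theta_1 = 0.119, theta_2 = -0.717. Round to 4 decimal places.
\rho(1) = 0.0220

For an MA(q) process with theta_0 = 1, the autocovariance is
  gamma(k) = sigma^2 * sum_{i=0..q-k} theta_i * theta_{i+k},
and rho(k) = gamma(k) / gamma(0). Sigma^2 cancels.
  numerator   = (1)*(0.119) + (0.119)*(-0.717) = 0.033677.
  denominator = (1)^2 + (0.119)^2 + (-0.717)^2 = 1.52825.
  rho(1) = 0.033677 / 1.52825 = 0.0220.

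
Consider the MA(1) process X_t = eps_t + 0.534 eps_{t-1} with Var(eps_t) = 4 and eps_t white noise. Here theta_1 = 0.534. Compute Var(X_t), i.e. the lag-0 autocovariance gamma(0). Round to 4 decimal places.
\gamma(0) = 5.1406

For an MA(q) process X_t = eps_t + sum_i theta_i eps_{t-i} with
Var(eps_t) = sigma^2, the variance is
  gamma(0) = sigma^2 * (1 + sum_i theta_i^2).
  sum_i theta_i^2 = (0.534)^2 = 0.285156.
  gamma(0) = 4 * (1 + 0.285156) = 4 * 1.285156 = 5.140624, which rounds to 5.1406.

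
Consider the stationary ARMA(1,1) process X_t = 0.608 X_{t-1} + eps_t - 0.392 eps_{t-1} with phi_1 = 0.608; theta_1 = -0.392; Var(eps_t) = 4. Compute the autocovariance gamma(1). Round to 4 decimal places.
\gamma(1) = 1.0440

Multiply the model equation by X_{t-k} and take expectations. With theta_0 = psi_0 = 1 and psi_j the MA(infinity) weights, this gives
  gamma(k) - sum_i phi_i gamma(k-i) = c_k,
  c_k = sigma^2 * sum_{j=k..q} theta_j psi_{j-k}   (c_k = 0 for k > q),
using gamma(-m) = gamma(m).
psi-weights needed (psi_j = theta_j + sum_i phi_i psi_{j-i}):
  psi_1 = theta_1 + phi_1 = -0.392 + (0.608) = 0.216
Right-hand sides:
  c_0 = sigma^2 (1 + theta_1 psi_1) = 4 * (1 + (-0.392)(0.216)) = 4 * 0.915328 = 3.661312
  c_1 = sigma^2 theta_1 = 4 * (-0.392) = -1.568
  c_2 = 0
Equations for k = 0 and k = 1 (AR order 1):
  gamma(0) = phi_1 gamma(1) + c_0
  gamma(1) = phi_1 gamma(0) + c_1
Substituting the second into the first: gamma(0) (1 - phi_1^2) = c_0 + phi_1 c_1, so
  gamma(0) = (c_0 + phi_1 c_1) / (1 - phi_1^2) = (3.661312 + (0.608)(-1.568)) / (1 - (0.608)^2) = 2.707968 / 0.630336 = 4.296071.
  gamma(1) = phi_1 gamma(0) + c_1 = (0.608)(4.296071) + (-1.568) = 1.044011.
Therefore gamma(1) = 1.0440 (to 4 decimal places).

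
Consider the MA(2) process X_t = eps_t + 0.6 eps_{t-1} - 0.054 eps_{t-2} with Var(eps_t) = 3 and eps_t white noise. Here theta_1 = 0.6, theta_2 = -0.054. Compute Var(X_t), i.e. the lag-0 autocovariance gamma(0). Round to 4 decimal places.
\gamma(0) = 4.0887

For an MA(q) process X_t = eps_t + sum_i theta_i eps_{t-i} with
Var(eps_t) = sigma^2, the variance is
  gamma(0) = sigma^2 * (1 + sum_i theta_i^2).
  sum_i theta_i^2 = (0.6)^2 + (-0.054)^2 = 0.36 + 0.002916 = 0.362916.
  gamma(0) = 3 * (1 + 0.362916) = 3 * 1.362916 = 4.088748, which rounds to 4.0887.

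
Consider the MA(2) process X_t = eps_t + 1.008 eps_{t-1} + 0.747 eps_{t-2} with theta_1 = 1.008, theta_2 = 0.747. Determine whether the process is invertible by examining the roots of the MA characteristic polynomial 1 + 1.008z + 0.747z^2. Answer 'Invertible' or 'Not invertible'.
\text{Invertible}

The MA(q) characteristic polynomial is P(z) = 1 + 1.008z + 0.747z^2.
Invertibility requires all roots to lie outside the unit circle, i.e. |z| > 1 for every root.
Set 1 + (1.008) z + (0.747) z^2 = 0, i.e. a z^2 + b z + c = 0 with a = 0.747, b = 1.008, c = 1.
Discriminant D = b^2 - 4ac = (1.008)^2 - 4*(0.747)*1 = 1.016064 - (2.988) = -1.971936.
D < 0, so the roots are the complex-conjugate pair z = (-b +/- i sqrt(-D)) / (2a) = -0.6747 +/- 0.9399i.
For a conjugate pair |z|^2 = z * conj(z) = (product of roots) = c/a = 1/(0.747) = 1.338688, so |z| = sqrt(1.338688) = 1.157 for both roots.
Moduli of all roots: 1.1570, 1.1570.
All moduli strictly greater than 1? Yes.
Verdict: Invertible.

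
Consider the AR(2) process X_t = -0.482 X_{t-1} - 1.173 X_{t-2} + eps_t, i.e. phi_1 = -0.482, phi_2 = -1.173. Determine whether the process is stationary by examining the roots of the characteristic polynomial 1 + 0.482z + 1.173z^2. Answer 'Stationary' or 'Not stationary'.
\text{Not stationary}

The AR(p) characteristic polynomial is P(z) = 1 + 0.482z + 1.173z^2.
Stationarity requires all roots to lie outside the unit circle, i.e. |z| > 1 for every root.
Set 1 + (0.482) z + (1.173) z^2 = 0, i.e. a z^2 + b z + c = 0 with a = 1.173, b = 0.482, c = 1.
Discriminant D = b^2 - 4ac = (0.482)^2 - 4*(1.173)*1 = 0.232324 - (4.692) = -4.459676.
D < 0, so the roots are the complex-conjugate pair z = (-b +/- i sqrt(-D)) / (2a) = -0.2055 +/- 0.9002i.
For a conjugate pair |z|^2 = z * conj(z) = (product of roots) = c/a = 1/(1.173) = 0.852515, so |z| = sqrt(0.852515) = 0.9233 for both roots.
Moduli of all roots: 0.9233, 0.9233.
All moduli strictly greater than 1? No.
Verdict: Not stationary.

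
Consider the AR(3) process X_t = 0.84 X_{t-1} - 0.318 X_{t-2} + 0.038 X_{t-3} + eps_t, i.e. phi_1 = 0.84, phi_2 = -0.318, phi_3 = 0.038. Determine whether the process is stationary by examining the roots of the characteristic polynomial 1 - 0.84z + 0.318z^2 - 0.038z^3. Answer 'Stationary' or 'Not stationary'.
\text{Stationary}

The AR(p) characteristic polynomial is P(z) = 1 - 0.84z + 0.318z^2 - 0.038z^3.
Stationarity requires all roots to lie outside the unit circle, i.e. |z| > 1 for every root.
Degree 3: look for a simple real root z0 first, then factor out (1 - z/z0) and solve the remaining quadratic.
Testing z0 = 5: P(5) = 1 + (-0.84)(5) + (0.318)(5)^2 + (-0.038)(5)^3
  = 1 + (-4.2) + (7.95) + (-4.75) = 0.  So z_0 = 5 is a root, |z_0| = 5.
Divide out the factor (1 - 0.2 z) = (1 - z/z0) (since 1/z0 = 0.2):
  P(z) = (1 - 0.2 z)(1 + (-0.64) z + (0.19) z^2)
  [check: z-coef -0.64 - (0.2) = -0.84; z^2-coef 0.19 - (0.2)(-0.64) = 0.318; z^3-coef -(0.2)(0.19) = -0.038.]
Remaining roots from the quadratic factor 1 + (-0.64) z + (0.19) z^2:
  Set 1 + (-0.64) z + (0.19) z^2 = 0, i.e. a z^2 + b z + c = 0 with a = 0.19, b = -0.64, c = 1.
  Discriminant D = b^2 - 4ac = (-0.64)^2 - 4*(0.19)*1 = 0.4096 - (0.76) = -0.3504.
  D < 0, so the roots are the complex-conjugate pair z = (-b +/- i sqrt(-D)) / (2a) = 1.6842 +/- 1.5578i.
  For a conjugate pair |z|^2 = z * conj(z) = (product of roots) = c/a = 1/(0.19) = 5.263158, so |z| = sqrt(5.263158) = 2.2942 for both roots.
Moduli of all roots: 5.0000, 2.2942, 2.2942.
All moduli strictly greater than 1? Yes.
Verdict: Stationary.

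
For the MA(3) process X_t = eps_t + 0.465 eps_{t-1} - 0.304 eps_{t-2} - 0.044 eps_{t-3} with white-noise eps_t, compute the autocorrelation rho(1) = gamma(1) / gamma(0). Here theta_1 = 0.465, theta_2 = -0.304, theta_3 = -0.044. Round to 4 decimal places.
\rho(1) = 0.2572

For an MA(q) process with theta_0 = 1, the autocovariance is
  gamma(k) = sigma^2 * sum_{i=0..q-k} theta_i * theta_{i+k},
and rho(k) = gamma(k) / gamma(0). Sigma^2 cancels.
  numerator   = (1)*(0.465) + (0.465)*(-0.304) + (-0.304)*(-0.044) = 0.337016.
  denominator = (1)^2 + (0.465)^2 + (-0.304)^2 + (-0.044)^2 = 1.310577.
  rho(1) = 0.337016 / 1.310577 = 0.2572.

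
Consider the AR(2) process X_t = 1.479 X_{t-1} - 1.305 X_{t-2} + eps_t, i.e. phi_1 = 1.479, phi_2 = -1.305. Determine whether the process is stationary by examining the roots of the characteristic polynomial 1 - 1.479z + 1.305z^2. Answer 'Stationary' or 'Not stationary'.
\text{Not stationary}

The AR(p) characteristic polynomial is P(z) = 1 - 1.479z + 1.305z^2.
Stationarity requires all roots to lie outside the unit circle, i.e. |z| > 1 for every root.
Set 1 + (-1.479) z + (1.305) z^2 = 0, i.e. a z^2 + b z + c = 0 with a = 1.305, b = -1.479, c = 1.
Discriminant D = b^2 - 4ac = (-1.479)^2 - 4*(1.305)*1 = 2.187441 - (5.22) = -3.032559.
D < 0, so the roots are the complex-conjugate pair z = (-b +/- i sqrt(-D)) / (2a) = 0.5667 +/- 0.6672i.
For a conjugate pair |z|^2 = z * conj(z) = (product of roots) = c/a = 1/(1.305) = 0.766284, so |z| = sqrt(0.766284) = 0.8754 for both roots.
Moduli of all roots: 0.8754, 0.8754.
All moduli strictly greater than 1? No.
Verdict: Not stationary.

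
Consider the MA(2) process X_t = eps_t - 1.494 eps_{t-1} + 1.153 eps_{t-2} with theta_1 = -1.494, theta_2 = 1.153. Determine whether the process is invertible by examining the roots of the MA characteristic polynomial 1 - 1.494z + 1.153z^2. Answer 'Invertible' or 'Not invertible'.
\text{Not invertible}

The MA(q) characteristic polynomial is P(z) = 1 - 1.494z + 1.153z^2.
Invertibility requires all roots to lie outside the unit circle, i.e. |z| > 1 for every root.
Set 1 + (-1.494) z + (1.153) z^2 = 0, i.e. a z^2 + b z + c = 0 with a = 1.153, b = -1.494, c = 1.
Discriminant D = b^2 - 4ac = (-1.494)^2 - 4*(1.153)*1 = 2.232036 - (4.612) = -2.379964.
D < 0, so the roots are the complex-conjugate pair z = (-b +/- i sqrt(-D)) / (2a) = 0.6479 +/- 0.669i.
For a conjugate pair |z|^2 = z * conj(z) = (product of roots) = c/a = 1/(1.153) = 0.867303, so |z| = sqrt(0.867303) = 0.9313 for both roots.
Moduli of all roots: 0.9313, 0.9313.
All moduli strictly greater than 1? No.
Verdict: Not invertible.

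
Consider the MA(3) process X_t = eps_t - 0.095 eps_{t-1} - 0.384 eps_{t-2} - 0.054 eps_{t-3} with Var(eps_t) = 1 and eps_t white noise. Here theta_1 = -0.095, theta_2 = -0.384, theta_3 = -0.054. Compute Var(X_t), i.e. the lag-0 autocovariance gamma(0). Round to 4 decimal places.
\gamma(0) = 1.1594

For an MA(q) process X_t = eps_t + sum_i theta_i eps_{t-i} with
Var(eps_t) = sigma^2, the variance is
  gamma(0) = sigma^2 * (1 + sum_i theta_i^2).
  sum_i theta_i^2 = (-0.095)^2 + (-0.384)^2 + (-0.054)^2 = 0.009025 + 0.147456 + 0.002916 = 0.159397.
  gamma(0) = 1 * (1 + 0.159397) = 1 * 1.159397 = 1.159397, which rounds to 1.1594.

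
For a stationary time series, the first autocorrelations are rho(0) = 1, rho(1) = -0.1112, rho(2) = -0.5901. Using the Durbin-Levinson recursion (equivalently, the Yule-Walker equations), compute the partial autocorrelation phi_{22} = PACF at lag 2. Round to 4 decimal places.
\phi_{22} = -0.6100

The PACF at lag k is phi_{kk}, the last component of the solution
to the Yule-Walker system G_k phi = r_k where
  (G_k)_{ij} = rho(|i - j|), (r_k)_i = rho(i), i,j = 1..k.
Equivalently, Durbin-Levinson gives phi_{kk} iteratively:
  phi_{11} = rho(1)
  phi_{kk} = [rho(k) - sum_{j=1..k-1} phi_{k-1,j} rho(k-j)]
            / [1 - sum_{j=1..k-1} phi_{k-1,j} rho(j)],
  phi_{k,j} = phi_{k-1,j} - phi_{kk} phi_{k-1,k-j},  j = 1..k-1.
Step k = 1:
  phi_11 = rho(1) = -0.1112.
Step k = 2:
  phi_22 = [rho(2) - phi_11 rho(1)] / [1 - phi_11 rho(1)] = [-0.5901 - (-0.1112)(-0.1112)] / [1 - (-0.1112)(-0.1112)]
         = -0.60246544 / 0.98763456 = -0.61.
Therefore phi_{22} = -0.6100.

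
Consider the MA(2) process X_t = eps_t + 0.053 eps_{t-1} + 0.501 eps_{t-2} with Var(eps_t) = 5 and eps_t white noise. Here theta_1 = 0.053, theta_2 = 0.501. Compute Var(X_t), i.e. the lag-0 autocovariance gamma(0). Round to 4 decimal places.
\gamma(0) = 6.2691

For an MA(q) process X_t = eps_t + sum_i theta_i eps_{t-i} with
Var(eps_t) = sigma^2, the variance is
  gamma(0) = sigma^2 * (1 + sum_i theta_i^2).
  sum_i theta_i^2 = (0.053)^2 + (0.501)^2 = 0.002809 + 0.251001 = 0.25381.
  gamma(0) = 5 * (1 + 0.25381) = 5 * 1.25381 = 6.26905, which rounds to 6.2691.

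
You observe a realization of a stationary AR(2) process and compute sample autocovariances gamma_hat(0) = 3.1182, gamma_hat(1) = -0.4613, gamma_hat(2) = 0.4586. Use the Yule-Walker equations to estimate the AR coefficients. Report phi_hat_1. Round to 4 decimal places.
\hat\phi_{1} = -0.1290

The Yule-Walker equations for an AR(p) process read, in matrix form,
  Gamma_p phi = r_p,   with   (Gamma_p)_{ij} = gamma(|i - j|),
                       (r_p)_i = gamma(i),   i,j = 1..p.
Substitute the sample gammas (Toeplitz matrix and right-hand side of size 2):
  Gamma_p = [[3.1182, -0.4613], [-0.4613, 3.1182]]
  r_p     = [-0.4613, 0.4586]
Written out:
  3.1182 phi_1 - 0.4613 phi_2 = -0.4613
  -0.4613 phi_1 + 3.1182 phi_2 = 0.4586
Solve by Cramer's rule:
  det = gamma(0)^2 - gamma(1)^2 = (3.1182)^2 - (-0.4613)^2 = 9.72317124 - 0.21279769 = 9.51037355
  phi_hat_1 = [gamma(1) gamma(0) - gamma(1) gamma(2)] / det = [(-0.4613)(3.1182) - (-0.4613)(0.4586)] / 9.51037355 = -1.22687348 / 9.51037355 = -0.129
  phi_hat_2 = [gamma(0) gamma(2) - gamma(1)^2] / det = [(3.1182)(0.4586) - (-0.4613)^2] / 9.51037355 = 1.21720883 / 9.51037355 = 0.128
So phi_hat = [-0.1290, 0.1280].
Therefore phi_hat_1 = -0.1290.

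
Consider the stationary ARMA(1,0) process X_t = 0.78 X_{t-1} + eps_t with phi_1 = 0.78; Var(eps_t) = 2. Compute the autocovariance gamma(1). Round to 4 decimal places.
\gamma(1) = 3.9837

Multiply the model equation by X_{t-k} and take expectations. With theta_0 = psi_0 = 1 and psi_j the MA(infinity) weights, this gives
  gamma(k) - sum_i phi_i gamma(k-i) = c_k,
  c_k = sigma^2 * sum_{j=k..q} theta_j psi_{j-k}   (c_k = 0 for k > q),
using gamma(-m) = gamma(m).
Pure AR (q = 0): c_0 = sigma^2 = 2, c_k = 0 for k >= 1.
Equations for k = 0 and k = 1 (AR order 1):
  gamma(0) = phi_1 gamma(1) + c_0
  gamma(1) = phi_1 gamma(0) + c_1
Substituting the second into the first: gamma(0) (1 - phi_1^2) = c_0 + phi_1 c_1, so
  gamma(0) = c_0 / (1 - phi_1^2) = 2 / (1 - (0.78)^2) = 2 / 0.3916 = 5.107252.
  gamma(1) = phi_1 gamma(0) = (0.78)(5.107252) = 3.983657.
Therefore gamma(1) = 3.9837 (to 4 decimal places).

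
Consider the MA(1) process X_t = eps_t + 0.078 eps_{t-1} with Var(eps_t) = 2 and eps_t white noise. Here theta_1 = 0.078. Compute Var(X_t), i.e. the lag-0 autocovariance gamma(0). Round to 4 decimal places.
\gamma(0) = 2.0122

For an MA(q) process X_t = eps_t + sum_i theta_i eps_{t-i} with
Var(eps_t) = sigma^2, the variance is
  gamma(0) = sigma^2 * (1 + sum_i theta_i^2).
  sum_i theta_i^2 = (0.078)^2 = 0.006084.
  gamma(0) = 2 * (1 + 0.006084) = 2 * 1.006084 = 2.012168, which rounds to 2.0122.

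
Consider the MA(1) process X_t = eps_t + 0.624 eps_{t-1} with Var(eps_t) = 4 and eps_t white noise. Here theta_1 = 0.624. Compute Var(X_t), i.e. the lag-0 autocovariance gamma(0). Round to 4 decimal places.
\gamma(0) = 5.5575

For an MA(q) process X_t = eps_t + sum_i theta_i eps_{t-i} with
Var(eps_t) = sigma^2, the variance is
  gamma(0) = sigma^2 * (1 + sum_i theta_i^2).
  sum_i theta_i^2 = (0.624)^2 = 0.389376.
  gamma(0) = 4 * (1 + 0.389376) = 4 * 1.389376 = 5.557504, which rounds to 5.5575.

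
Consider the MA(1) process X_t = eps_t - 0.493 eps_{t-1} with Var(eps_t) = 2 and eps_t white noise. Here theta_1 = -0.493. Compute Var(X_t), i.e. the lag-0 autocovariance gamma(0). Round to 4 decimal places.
\gamma(0) = 2.4861

For an MA(q) process X_t = eps_t + sum_i theta_i eps_{t-i} with
Var(eps_t) = sigma^2, the variance is
  gamma(0) = sigma^2 * (1 + sum_i theta_i^2).
  sum_i theta_i^2 = (-0.493)^2 = 0.243049.
  gamma(0) = 2 * (1 + 0.243049) = 2 * 1.243049 = 2.486098, which rounds to 2.4861.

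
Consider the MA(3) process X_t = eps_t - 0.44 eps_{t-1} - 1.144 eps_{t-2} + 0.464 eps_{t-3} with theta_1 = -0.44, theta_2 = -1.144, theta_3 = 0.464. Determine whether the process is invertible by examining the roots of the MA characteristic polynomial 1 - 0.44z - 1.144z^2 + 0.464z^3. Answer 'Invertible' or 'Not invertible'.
\text{Not invertible}

The MA(q) characteristic polynomial is P(z) = 1 - 0.44z - 1.144z^2 + 0.464z^3.
Invertibility requires all roots to lie outside the unit circle, i.e. |z| > 1 for every root.
Degree 3: look for a simple real root z0 first, then factor out (1 - z/z0) and solve the remaining quadratic.
Testing z0 = 2.5: P(2.5) = 1 + (-0.44)(2.5) + (-1.144)(2.5)^2 + (0.464)(2.5)^3
  = 1 + (-1.1) + (-7.15) + (7.25) = 0.  So z_0 = 2.5 is a root, |z_0| = 2.5.
Divide out the factor (1 - 0.4 z) = (1 - z/z0) (since 1/z0 = 0.4):
  P(z) = (1 - 0.4 z)(1 + (-0.04) z + (-1.16) z^2)
  [check: z-coef -0.04 - (0.4) = -0.44; z^2-coef -1.16 - (0.4)(-0.04) = -1.144; z^3-coef -(0.4)(-1.16) = 0.464.]
Remaining roots from the quadratic factor 1 + (-0.04) z + (-1.16) z^2:
  Set 1 + (-0.04) z + (-1.16) z^2 = 0, i.e. a z^2 + b z + c = 0 with a = -1.16, b = -0.04, c = 1.
  Discriminant D = b^2 - 4ac = (-0.04)^2 - 4*(-1.16)*1 = 0.0016 - (-4.64) = 4.6416.
  D >= 0, so the roots are real: z = (-b +/- sqrt(D)) / (2a) = (0.04 +/- 2.154437) / (-2.32).
    z_1 = (0.04 + 2.154437) / (-2.32) = -0.9459,   |z_1| = 0.9459.
    z_2 = (0.04 - 2.154437) / (-2.32) = 0.9114,   |z_2| = 0.9114.
Moduli of all roots: 2.5000, 0.9459, 0.9114.
All moduli strictly greater than 1? No.
Verdict: Not invertible.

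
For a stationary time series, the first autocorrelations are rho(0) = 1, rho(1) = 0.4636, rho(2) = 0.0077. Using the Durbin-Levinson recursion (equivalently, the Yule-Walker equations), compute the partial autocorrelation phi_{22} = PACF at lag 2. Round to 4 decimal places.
\phi_{22} = -0.2640

The PACF at lag k is phi_{kk}, the last component of the solution
to the Yule-Walker system G_k phi = r_k where
  (G_k)_{ij} = rho(|i - j|), (r_k)_i = rho(i), i,j = 1..k.
Equivalently, Durbin-Levinson gives phi_{kk} iteratively:
  phi_{11} = rho(1)
  phi_{kk} = [rho(k) - sum_{j=1..k-1} phi_{k-1,j} rho(k-j)]
            / [1 - sum_{j=1..k-1} phi_{k-1,j} rho(j)],
  phi_{k,j} = phi_{k-1,j} - phi_{kk} phi_{k-1,k-j},  j = 1..k-1.
Step k = 1:
  phi_11 = rho(1) = 0.4636.
Step k = 2:
  phi_22 = [rho(2) - phi_11 rho(1)] / [1 - phi_11 rho(1)] = [0.0077 - (0.4636)(0.4636)] / [1 - (0.4636)(0.4636)]
         = -0.20722496 / 0.78507504 = -0.264.
Therefore phi_{22} = -0.2640.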